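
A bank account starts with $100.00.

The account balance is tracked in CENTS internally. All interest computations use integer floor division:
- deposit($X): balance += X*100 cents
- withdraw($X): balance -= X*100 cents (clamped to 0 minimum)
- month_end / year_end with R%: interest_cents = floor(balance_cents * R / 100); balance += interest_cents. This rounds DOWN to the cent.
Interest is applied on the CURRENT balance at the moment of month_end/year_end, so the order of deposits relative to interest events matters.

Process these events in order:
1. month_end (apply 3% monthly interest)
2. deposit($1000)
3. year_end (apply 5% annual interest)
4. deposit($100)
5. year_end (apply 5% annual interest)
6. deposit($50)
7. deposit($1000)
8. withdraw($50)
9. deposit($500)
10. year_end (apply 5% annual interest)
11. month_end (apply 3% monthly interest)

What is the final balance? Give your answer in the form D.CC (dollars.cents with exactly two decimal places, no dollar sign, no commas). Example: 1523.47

After 1 (month_end (apply 3% monthly interest)): balance=$103.00 total_interest=$3.00
After 2 (deposit($1000)): balance=$1103.00 total_interest=$3.00
After 3 (year_end (apply 5% annual interest)): balance=$1158.15 total_interest=$58.15
After 4 (deposit($100)): balance=$1258.15 total_interest=$58.15
After 5 (year_end (apply 5% annual interest)): balance=$1321.05 total_interest=$121.05
After 6 (deposit($50)): balance=$1371.05 total_interest=$121.05
After 7 (deposit($1000)): balance=$2371.05 total_interest=$121.05
After 8 (withdraw($50)): balance=$2321.05 total_interest=$121.05
After 9 (deposit($500)): balance=$2821.05 total_interest=$121.05
After 10 (year_end (apply 5% annual interest)): balance=$2962.10 total_interest=$262.10
After 11 (month_end (apply 3% monthly interest)): balance=$3050.96 total_interest=$350.96

Answer: 3050.96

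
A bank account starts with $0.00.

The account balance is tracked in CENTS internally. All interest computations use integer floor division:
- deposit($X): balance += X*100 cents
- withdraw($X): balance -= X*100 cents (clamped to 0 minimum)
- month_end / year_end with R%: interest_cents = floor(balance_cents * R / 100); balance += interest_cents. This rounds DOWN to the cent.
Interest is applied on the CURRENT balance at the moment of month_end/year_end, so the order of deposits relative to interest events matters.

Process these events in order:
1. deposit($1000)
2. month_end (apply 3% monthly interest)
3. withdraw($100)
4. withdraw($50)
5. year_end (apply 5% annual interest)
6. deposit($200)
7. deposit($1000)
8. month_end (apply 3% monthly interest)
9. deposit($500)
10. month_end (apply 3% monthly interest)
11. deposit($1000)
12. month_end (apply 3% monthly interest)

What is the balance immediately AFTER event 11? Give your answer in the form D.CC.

Answer: 3768.35

Derivation:
After 1 (deposit($1000)): balance=$1000.00 total_interest=$0.00
After 2 (month_end (apply 3% monthly interest)): balance=$1030.00 total_interest=$30.00
After 3 (withdraw($100)): balance=$930.00 total_interest=$30.00
After 4 (withdraw($50)): balance=$880.00 total_interest=$30.00
After 5 (year_end (apply 5% annual interest)): balance=$924.00 total_interest=$74.00
After 6 (deposit($200)): balance=$1124.00 total_interest=$74.00
After 7 (deposit($1000)): balance=$2124.00 total_interest=$74.00
After 8 (month_end (apply 3% monthly interest)): balance=$2187.72 total_interest=$137.72
After 9 (deposit($500)): balance=$2687.72 total_interest=$137.72
After 10 (month_end (apply 3% monthly interest)): balance=$2768.35 total_interest=$218.35
After 11 (deposit($1000)): balance=$3768.35 total_interest=$218.35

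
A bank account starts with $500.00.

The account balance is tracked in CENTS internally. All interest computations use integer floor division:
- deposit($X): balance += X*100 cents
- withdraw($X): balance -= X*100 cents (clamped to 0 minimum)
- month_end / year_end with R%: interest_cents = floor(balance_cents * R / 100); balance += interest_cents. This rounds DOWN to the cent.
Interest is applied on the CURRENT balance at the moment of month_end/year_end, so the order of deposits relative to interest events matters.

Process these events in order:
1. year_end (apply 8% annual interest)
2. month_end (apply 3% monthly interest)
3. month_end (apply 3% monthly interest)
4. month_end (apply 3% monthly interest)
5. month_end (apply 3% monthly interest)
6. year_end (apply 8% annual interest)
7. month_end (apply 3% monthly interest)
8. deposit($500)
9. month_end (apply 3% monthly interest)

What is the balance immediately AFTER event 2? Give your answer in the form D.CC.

After 1 (year_end (apply 8% annual interest)): balance=$540.00 total_interest=$40.00
After 2 (month_end (apply 3% monthly interest)): balance=$556.20 total_interest=$56.20

Answer: 556.20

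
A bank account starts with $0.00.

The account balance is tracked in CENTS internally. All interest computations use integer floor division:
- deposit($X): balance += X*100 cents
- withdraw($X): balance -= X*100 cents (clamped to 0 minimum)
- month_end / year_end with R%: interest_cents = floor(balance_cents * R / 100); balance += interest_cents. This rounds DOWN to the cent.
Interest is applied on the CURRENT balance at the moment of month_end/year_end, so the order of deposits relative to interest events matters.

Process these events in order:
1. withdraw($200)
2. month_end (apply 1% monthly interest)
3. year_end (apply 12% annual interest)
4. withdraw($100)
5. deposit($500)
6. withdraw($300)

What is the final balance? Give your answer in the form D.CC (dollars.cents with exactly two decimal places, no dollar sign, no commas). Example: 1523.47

After 1 (withdraw($200)): balance=$0.00 total_interest=$0.00
After 2 (month_end (apply 1% monthly interest)): balance=$0.00 total_interest=$0.00
After 3 (year_end (apply 12% annual interest)): balance=$0.00 total_interest=$0.00
After 4 (withdraw($100)): balance=$0.00 total_interest=$0.00
After 5 (deposit($500)): balance=$500.00 total_interest=$0.00
After 6 (withdraw($300)): balance=$200.00 total_interest=$0.00

Answer: 200.00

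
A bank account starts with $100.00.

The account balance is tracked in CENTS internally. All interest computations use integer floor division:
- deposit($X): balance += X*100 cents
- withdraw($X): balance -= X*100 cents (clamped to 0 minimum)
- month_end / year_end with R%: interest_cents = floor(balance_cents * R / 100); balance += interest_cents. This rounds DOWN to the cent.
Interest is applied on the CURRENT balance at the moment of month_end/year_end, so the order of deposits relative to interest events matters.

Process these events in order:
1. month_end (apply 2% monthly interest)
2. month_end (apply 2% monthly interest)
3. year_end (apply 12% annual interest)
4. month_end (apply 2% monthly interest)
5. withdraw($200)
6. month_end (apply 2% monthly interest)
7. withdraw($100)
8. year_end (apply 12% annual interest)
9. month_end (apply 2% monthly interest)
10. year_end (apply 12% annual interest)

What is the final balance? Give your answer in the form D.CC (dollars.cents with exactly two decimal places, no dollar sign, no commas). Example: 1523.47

After 1 (month_end (apply 2% monthly interest)): balance=$102.00 total_interest=$2.00
After 2 (month_end (apply 2% monthly interest)): balance=$104.04 total_interest=$4.04
After 3 (year_end (apply 12% annual interest)): balance=$116.52 total_interest=$16.52
After 4 (month_end (apply 2% monthly interest)): balance=$118.85 total_interest=$18.85
After 5 (withdraw($200)): balance=$0.00 total_interest=$18.85
After 6 (month_end (apply 2% monthly interest)): balance=$0.00 total_interest=$18.85
After 7 (withdraw($100)): balance=$0.00 total_interest=$18.85
After 8 (year_end (apply 12% annual interest)): balance=$0.00 total_interest=$18.85
After 9 (month_end (apply 2% monthly interest)): balance=$0.00 total_interest=$18.85
After 10 (year_end (apply 12% annual interest)): balance=$0.00 total_interest=$18.85

Answer: 0.00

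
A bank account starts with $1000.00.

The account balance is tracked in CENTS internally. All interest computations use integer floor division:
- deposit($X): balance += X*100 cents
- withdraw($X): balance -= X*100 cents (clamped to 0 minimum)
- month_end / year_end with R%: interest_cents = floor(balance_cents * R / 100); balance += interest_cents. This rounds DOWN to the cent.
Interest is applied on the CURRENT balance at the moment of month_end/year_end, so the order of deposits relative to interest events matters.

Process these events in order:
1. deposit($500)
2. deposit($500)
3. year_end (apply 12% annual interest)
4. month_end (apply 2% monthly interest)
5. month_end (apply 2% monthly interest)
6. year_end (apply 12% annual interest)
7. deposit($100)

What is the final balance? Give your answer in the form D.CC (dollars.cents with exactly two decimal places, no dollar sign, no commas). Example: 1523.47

Answer: 2710.14

Derivation:
After 1 (deposit($500)): balance=$1500.00 total_interest=$0.00
After 2 (deposit($500)): balance=$2000.00 total_interest=$0.00
After 3 (year_end (apply 12% annual interest)): balance=$2240.00 total_interest=$240.00
After 4 (month_end (apply 2% monthly interest)): balance=$2284.80 total_interest=$284.80
After 5 (month_end (apply 2% monthly interest)): balance=$2330.49 total_interest=$330.49
After 6 (year_end (apply 12% annual interest)): balance=$2610.14 total_interest=$610.14
After 7 (deposit($100)): balance=$2710.14 total_interest=$610.14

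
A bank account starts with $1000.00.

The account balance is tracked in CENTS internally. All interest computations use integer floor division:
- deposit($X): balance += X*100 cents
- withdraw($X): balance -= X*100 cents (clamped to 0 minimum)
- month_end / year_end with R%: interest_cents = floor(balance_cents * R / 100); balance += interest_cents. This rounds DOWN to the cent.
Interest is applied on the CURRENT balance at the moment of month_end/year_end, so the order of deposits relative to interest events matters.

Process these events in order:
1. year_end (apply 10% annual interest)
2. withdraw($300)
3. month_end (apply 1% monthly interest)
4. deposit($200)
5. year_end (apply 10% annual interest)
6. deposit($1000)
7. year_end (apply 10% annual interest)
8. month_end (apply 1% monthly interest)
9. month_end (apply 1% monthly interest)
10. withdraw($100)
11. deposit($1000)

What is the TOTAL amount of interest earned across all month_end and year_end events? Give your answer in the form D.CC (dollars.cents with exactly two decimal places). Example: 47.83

Answer: 466.29

Derivation:
After 1 (year_end (apply 10% annual interest)): balance=$1100.00 total_interest=$100.00
After 2 (withdraw($300)): balance=$800.00 total_interest=$100.00
After 3 (month_end (apply 1% monthly interest)): balance=$808.00 total_interest=$108.00
After 4 (deposit($200)): balance=$1008.00 total_interest=$108.00
After 5 (year_end (apply 10% annual interest)): balance=$1108.80 total_interest=$208.80
After 6 (deposit($1000)): balance=$2108.80 total_interest=$208.80
After 7 (year_end (apply 10% annual interest)): balance=$2319.68 total_interest=$419.68
After 8 (month_end (apply 1% monthly interest)): balance=$2342.87 total_interest=$442.87
After 9 (month_end (apply 1% monthly interest)): balance=$2366.29 total_interest=$466.29
After 10 (withdraw($100)): balance=$2266.29 total_interest=$466.29
After 11 (deposit($1000)): balance=$3266.29 total_interest=$466.29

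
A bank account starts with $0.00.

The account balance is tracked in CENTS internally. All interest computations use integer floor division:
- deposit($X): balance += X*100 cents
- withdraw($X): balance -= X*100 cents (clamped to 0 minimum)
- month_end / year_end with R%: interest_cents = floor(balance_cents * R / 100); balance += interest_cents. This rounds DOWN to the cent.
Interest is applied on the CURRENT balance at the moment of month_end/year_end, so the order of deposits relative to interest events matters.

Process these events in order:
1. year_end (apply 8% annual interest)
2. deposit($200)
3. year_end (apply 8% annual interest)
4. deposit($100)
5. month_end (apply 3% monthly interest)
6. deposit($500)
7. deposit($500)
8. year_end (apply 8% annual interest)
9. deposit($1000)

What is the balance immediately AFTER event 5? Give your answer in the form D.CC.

Answer: 325.48

Derivation:
After 1 (year_end (apply 8% annual interest)): balance=$0.00 total_interest=$0.00
After 2 (deposit($200)): balance=$200.00 total_interest=$0.00
After 3 (year_end (apply 8% annual interest)): balance=$216.00 total_interest=$16.00
After 4 (deposit($100)): balance=$316.00 total_interest=$16.00
After 5 (month_end (apply 3% monthly interest)): balance=$325.48 total_interest=$25.48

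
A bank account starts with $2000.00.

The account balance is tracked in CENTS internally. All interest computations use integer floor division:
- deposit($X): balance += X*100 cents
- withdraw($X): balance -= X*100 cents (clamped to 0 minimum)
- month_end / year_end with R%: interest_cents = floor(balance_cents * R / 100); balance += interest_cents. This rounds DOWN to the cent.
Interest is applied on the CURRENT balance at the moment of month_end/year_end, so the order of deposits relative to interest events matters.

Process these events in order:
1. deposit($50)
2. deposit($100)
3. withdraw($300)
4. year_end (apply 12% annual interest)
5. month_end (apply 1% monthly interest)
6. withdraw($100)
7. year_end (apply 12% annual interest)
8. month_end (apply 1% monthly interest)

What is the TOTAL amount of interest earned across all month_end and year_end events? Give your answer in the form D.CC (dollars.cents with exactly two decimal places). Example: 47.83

Answer: 504.15

Derivation:
After 1 (deposit($50)): balance=$2050.00 total_interest=$0.00
After 2 (deposit($100)): balance=$2150.00 total_interest=$0.00
After 3 (withdraw($300)): balance=$1850.00 total_interest=$0.00
After 4 (year_end (apply 12% annual interest)): balance=$2072.00 total_interest=$222.00
After 5 (month_end (apply 1% monthly interest)): balance=$2092.72 total_interest=$242.72
After 6 (withdraw($100)): balance=$1992.72 total_interest=$242.72
After 7 (year_end (apply 12% annual interest)): balance=$2231.84 total_interest=$481.84
After 8 (month_end (apply 1% monthly interest)): balance=$2254.15 total_interest=$504.15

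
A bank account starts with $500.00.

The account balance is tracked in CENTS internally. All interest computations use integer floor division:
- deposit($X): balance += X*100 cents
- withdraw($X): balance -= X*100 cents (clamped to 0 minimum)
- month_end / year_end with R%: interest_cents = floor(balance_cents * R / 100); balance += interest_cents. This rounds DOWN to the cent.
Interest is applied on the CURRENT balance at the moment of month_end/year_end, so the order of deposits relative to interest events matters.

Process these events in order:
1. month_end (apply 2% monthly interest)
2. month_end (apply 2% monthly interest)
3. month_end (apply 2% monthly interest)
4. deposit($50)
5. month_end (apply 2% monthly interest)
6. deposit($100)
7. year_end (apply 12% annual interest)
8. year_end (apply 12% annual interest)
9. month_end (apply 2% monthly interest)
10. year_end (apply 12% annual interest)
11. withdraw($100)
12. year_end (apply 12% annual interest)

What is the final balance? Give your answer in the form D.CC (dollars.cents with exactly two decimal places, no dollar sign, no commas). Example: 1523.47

Answer: 998.96

Derivation:
After 1 (month_end (apply 2% monthly interest)): balance=$510.00 total_interest=$10.00
After 2 (month_end (apply 2% monthly interest)): balance=$520.20 total_interest=$20.20
After 3 (month_end (apply 2% monthly interest)): balance=$530.60 total_interest=$30.60
After 4 (deposit($50)): balance=$580.60 total_interest=$30.60
After 5 (month_end (apply 2% monthly interest)): balance=$592.21 total_interest=$42.21
After 6 (deposit($100)): balance=$692.21 total_interest=$42.21
After 7 (year_end (apply 12% annual interest)): balance=$775.27 total_interest=$125.27
After 8 (year_end (apply 12% annual interest)): balance=$868.30 total_interest=$218.30
After 9 (month_end (apply 2% monthly interest)): balance=$885.66 total_interest=$235.66
After 10 (year_end (apply 12% annual interest)): balance=$991.93 total_interest=$341.93
After 11 (withdraw($100)): balance=$891.93 total_interest=$341.93
After 12 (year_end (apply 12% annual interest)): balance=$998.96 total_interest=$448.96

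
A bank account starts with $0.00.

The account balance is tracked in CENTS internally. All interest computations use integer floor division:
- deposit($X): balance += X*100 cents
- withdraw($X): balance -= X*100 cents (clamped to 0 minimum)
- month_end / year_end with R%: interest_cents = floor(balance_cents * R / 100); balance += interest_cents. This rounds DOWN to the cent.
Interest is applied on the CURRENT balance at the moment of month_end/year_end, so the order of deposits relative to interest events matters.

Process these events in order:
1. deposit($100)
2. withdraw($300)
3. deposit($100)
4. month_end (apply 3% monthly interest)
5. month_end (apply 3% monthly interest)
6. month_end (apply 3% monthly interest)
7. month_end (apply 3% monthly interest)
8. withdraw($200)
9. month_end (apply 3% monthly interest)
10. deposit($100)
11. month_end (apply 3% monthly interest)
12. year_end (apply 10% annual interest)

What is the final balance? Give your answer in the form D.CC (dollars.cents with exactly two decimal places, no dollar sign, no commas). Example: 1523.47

Answer: 113.30

Derivation:
After 1 (deposit($100)): balance=$100.00 total_interest=$0.00
After 2 (withdraw($300)): balance=$0.00 total_interest=$0.00
After 3 (deposit($100)): balance=$100.00 total_interest=$0.00
After 4 (month_end (apply 3% monthly interest)): balance=$103.00 total_interest=$3.00
After 5 (month_end (apply 3% monthly interest)): balance=$106.09 total_interest=$6.09
After 6 (month_end (apply 3% monthly interest)): balance=$109.27 total_interest=$9.27
After 7 (month_end (apply 3% monthly interest)): balance=$112.54 total_interest=$12.54
After 8 (withdraw($200)): balance=$0.00 total_interest=$12.54
After 9 (month_end (apply 3% monthly interest)): balance=$0.00 total_interest=$12.54
After 10 (deposit($100)): balance=$100.00 total_interest=$12.54
After 11 (month_end (apply 3% monthly interest)): balance=$103.00 total_interest=$15.54
After 12 (year_end (apply 10% annual interest)): balance=$113.30 total_interest=$25.84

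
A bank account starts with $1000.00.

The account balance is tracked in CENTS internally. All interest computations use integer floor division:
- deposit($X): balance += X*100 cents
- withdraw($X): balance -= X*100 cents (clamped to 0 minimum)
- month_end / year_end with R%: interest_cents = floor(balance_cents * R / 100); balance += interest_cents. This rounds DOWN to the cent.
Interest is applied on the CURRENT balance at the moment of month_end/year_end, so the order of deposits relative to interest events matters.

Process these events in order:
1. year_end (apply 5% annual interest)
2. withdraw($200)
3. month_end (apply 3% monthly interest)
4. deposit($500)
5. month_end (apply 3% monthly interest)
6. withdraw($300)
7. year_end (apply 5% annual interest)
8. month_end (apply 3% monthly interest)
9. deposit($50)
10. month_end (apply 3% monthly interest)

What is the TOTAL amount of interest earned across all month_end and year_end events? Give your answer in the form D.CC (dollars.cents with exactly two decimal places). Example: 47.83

After 1 (year_end (apply 5% annual interest)): balance=$1050.00 total_interest=$50.00
After 2 (withdraw($200)): balance=$850.00 total_interest=$50.00
After 3 (month_end (apply 3% monthly interest)): balance=$875.50 total_interest=$75.50
After 4 (deposit($500)): balance=$1375.50 total_interest=$75.50
After 5 (month_end (apply 3% monthly interest)): balance=$1416.76 total_interest=$116.76
After 6 (withdraw($300)): balance=$1116.76 total_interest=$116.76
After 7 (year_end (apply 5% annual interest)): balance=$1172.59 total_interest=$172.59
After 8 (month_end (apply 3% monthly interest)): balance=$1207.76 total_interest=$207.76
After 9 (deposit($50)): balance=$1257.76 total_interest=$207.76
After 10 (month_end (apply 3% monthly interest)): balance=$1295.49 total_interest=$245.49

Answer: 245.49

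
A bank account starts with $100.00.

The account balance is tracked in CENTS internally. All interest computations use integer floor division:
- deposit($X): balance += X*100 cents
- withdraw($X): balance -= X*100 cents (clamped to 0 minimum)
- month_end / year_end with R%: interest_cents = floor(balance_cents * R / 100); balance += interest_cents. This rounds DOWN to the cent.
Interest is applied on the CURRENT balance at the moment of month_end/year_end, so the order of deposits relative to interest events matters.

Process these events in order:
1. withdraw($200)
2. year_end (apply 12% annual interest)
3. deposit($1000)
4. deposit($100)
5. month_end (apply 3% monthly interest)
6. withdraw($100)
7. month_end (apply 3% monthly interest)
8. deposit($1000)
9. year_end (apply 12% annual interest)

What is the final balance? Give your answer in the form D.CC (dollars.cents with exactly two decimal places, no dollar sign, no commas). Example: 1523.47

Answer: 2311.66

Derivation:
After 1 (withdraw($200)): balance=$0.00 total_interest=$0.00
After 2 (year_end (apply 12% annual interest)): balance=$0.00 total_interest=$0.00
After 3 (deposit($1000)): balance=$1000.00 total_interest=$0.00
After 4 (deposit($100)): balance=$1100.00 total_interest=$0.00
After 5 (month_end (apply 3% monthly interest)): balance=$1133.00 total_interest=$33.00
After 6 (withdraw($100)): balance=$1033.00 total_interest=$33.00
After 7 (month_end (apply 3% monthly interest)): balance=$1063.99 total_interest=$63.99
After 8 (deposit($1000)): balance=$2063.99 total_interest=$63.99
After 9 (year_end (apply 12% annual interest)): balance=$2311.66 total_interest=$311.66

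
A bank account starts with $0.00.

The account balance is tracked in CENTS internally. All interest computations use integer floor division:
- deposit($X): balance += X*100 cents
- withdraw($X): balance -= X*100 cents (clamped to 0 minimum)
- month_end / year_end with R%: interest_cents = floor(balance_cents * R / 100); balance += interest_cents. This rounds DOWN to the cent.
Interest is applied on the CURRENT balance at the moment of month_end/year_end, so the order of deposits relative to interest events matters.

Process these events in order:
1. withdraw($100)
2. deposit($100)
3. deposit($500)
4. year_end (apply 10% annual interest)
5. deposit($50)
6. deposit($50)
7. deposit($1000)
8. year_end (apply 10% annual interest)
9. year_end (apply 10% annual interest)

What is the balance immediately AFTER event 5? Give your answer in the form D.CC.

Answer: 710.00

Derivation:
After 1 (withdraw($100)): balance=$0.00 total_interest=$0.00
After 2 (deposit($100)): balance=$100.00 total_interest=$0.00
After 3 (deposit($500)): balance=$600.00 total_interest=$0.00
After 4 (year_end (apply 10% annual interest)): balance=$660.00 total_interest=$60.00
After 5 (deposit($50)): balance=$710.00 total_interest=$60.00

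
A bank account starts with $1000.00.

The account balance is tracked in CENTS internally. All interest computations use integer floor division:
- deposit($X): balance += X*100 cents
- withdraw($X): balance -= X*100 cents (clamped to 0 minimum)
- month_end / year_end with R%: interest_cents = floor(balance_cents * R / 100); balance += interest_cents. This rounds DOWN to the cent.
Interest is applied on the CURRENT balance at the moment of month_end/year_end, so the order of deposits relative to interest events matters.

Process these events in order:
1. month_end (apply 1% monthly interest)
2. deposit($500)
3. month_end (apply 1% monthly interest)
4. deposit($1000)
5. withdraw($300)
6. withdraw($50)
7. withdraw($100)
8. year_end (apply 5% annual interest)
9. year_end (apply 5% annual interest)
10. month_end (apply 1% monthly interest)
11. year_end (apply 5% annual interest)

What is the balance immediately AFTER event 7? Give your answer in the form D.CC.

After 1 (month_end (apply 1% monthly interest)): balance=$1010.00 total_interest=$10.00
After 2 (deposit($500)): balance=$1510.00 total_interest=$10.00
After 3 (month_end (apply 1% monthly interest)): balance=$1525.10 total_interest=$25.10
After 4 (deposit($1000)): balance=$2525.10 total_interest=$25.10
After 5 (withdraw($300)): balance=$2225.10 total_interest=$25.10
After 6 (withdraw($50)): balance=$2175.10 total_interest=$25.10
After 7 (withdraw($100)): balance=$2075.10 total_interest=$25.10

Answer: 2075.10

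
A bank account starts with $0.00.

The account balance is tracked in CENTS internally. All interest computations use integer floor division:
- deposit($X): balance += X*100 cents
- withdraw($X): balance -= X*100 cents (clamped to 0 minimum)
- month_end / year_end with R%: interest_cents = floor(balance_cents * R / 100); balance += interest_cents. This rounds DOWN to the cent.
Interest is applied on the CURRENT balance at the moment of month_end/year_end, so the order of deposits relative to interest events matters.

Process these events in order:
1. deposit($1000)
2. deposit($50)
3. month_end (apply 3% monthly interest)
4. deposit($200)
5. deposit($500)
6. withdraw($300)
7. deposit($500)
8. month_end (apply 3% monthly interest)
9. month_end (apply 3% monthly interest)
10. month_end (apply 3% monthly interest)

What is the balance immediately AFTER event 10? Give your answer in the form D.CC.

Answer: 2165.22

Derivation:
After 1 (deposit($1000)): balance=$1000.00 total_interest=$0.00
After 2 (deposit($50)): balance=$1050.00 total_interest=$0.00
After 3 (month_end (apply 3% monthly interest)): balance=$1081.50 total_interest=$31.50
After 4 (deposit($200)): balance=$1281.50 total_interest=$31.50
After 5 (deposit($500)): balance=$1781.50 total_interest=$31.50
After 6 (withdraw($300)): balance=$1481.50 total_interest=$31.50
After 7 (deposit($500)): balance=$1981.50 total_interest=$31.50
After 8 (month_end (apply 3% monthly interest)): balance=$2040.94 total_interest=$90.94
After 9 (month_end (apply 3% monthly interest)): balance=$2102.16 total_interest=$152.16
After 10 (month_end (apply 3% monthly interest)): balance=$2165.22 total_interest=$215.22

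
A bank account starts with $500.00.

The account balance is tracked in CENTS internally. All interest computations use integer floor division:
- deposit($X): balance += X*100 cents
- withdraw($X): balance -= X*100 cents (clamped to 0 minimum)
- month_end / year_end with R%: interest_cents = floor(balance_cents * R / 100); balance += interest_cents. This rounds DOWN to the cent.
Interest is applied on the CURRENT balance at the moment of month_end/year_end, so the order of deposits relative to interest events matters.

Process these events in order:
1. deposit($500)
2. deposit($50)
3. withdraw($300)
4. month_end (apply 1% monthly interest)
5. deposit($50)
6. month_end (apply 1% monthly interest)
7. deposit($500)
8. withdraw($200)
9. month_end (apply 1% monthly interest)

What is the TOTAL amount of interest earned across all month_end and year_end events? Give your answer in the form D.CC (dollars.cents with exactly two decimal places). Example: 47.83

Answer: 26.72

Derivation:
After 1 (deposit($500)): balance=$1000.00 total_interest=$0.00
After 2 (deposit($50)): balance=$1050.00 total_interest=$0.00
After 3 (withdraw($300)): balance=$750.00 total_interest=$0.00
After 4 (month_end (apply 1% monthly interest)): balance=$757.50 total_interest=$7.50
After 5 (deposit($50)): balance=$807.50 total_interest=$7.50
After 6 (month_end (apply 1% monthly interest)): balance=$815.57 total_interest=$15.57
After 7 (deposit($500)): balance=$1315.57 total_interest=$15.57
After 8 (withdraw($200)): balance=$1115.57 total_interest=$15.57
After 9 (month_end (apply 1% monthly interest)): balance=$1126.72 total_interest=$26.72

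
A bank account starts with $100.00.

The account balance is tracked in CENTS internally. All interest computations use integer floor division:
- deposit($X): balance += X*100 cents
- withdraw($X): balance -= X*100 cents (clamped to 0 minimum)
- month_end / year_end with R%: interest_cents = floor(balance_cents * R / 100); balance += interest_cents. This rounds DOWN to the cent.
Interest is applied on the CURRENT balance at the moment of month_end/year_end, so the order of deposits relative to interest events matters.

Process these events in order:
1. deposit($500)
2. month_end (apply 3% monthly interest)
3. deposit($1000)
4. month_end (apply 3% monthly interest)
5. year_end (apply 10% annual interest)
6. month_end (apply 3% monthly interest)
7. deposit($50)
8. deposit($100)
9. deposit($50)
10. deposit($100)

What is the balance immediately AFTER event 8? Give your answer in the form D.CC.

After 1 (deposit($500)): balance=$600.00 total_interest=$0.00
After 2 (month_end (apply 3% monthly interest)): balance=$618.00 total_interest=$18.00
After 3 (deposit($1000)): balance=$1618.00 total_interest=$18.00
After 4 (month_end (apply 3% monthly interest)): balance=$1666.54 total_interest=$66.54
After 5 (year_end (apply 10% annual interest)): balance=$1833.19 total_interest=$233.19
After 6 (month_end (apply 3% monthly interest)): balance=$1888.18 total_interest=$288.18
After 7 (deposit($50)): balance=$1938.18 total_interest=$288.18
After 8 (deposit($100)): balance=$2038.18 total_interest=$288.18

Answer: 2038.18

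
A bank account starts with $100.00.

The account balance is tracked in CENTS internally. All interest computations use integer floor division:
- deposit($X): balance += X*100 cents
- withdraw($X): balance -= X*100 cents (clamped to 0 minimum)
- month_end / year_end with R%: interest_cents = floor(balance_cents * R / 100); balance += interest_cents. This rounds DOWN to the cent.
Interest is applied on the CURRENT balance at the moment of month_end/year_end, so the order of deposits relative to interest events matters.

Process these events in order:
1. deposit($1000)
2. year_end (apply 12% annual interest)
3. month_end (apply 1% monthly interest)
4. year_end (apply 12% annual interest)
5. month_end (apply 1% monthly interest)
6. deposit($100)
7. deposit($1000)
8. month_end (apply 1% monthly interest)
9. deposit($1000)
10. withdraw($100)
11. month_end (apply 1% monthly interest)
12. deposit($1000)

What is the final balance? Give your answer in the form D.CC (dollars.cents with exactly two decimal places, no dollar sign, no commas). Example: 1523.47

After 1 (deposit($1000)): balance=$1100.00 total_interest=$0.00
After 2 (year_end (apply 12% annual interest)): balance=$1232.00 total_interest=$132.00
After 3 (month_end (apply 1% monthly interest)): balance=$1244.32 total_interest=$144.32
After 4 (year_end (apply 12% annual interest)): balance=$1393.63 total_interest=$293.63
After 5 (month_end (apply 1% monthly interest)): balance=$1407.56 total_interest=$307.56
After 6 (deposit($100)): balance=$1507.56 total_interest=$307.56
After 7 (deposit($1000)): balance=$2507.56 total_interest=$307.56
After 8 (month_end (apply 1% monthly interest)): balance=$2532.63 total_interest=$332.63
After 9 (deposit($1000)): balance=$3532.63 total_interest=$332.63
After 10 (withdraw($100)): balance=$3432.63 total_interest=$332.63
After 11 (month_end (apply 1% monthly interest)): balance=$3466.95 total_interest=$366.95
After 12 (deposit($1000)): balance=$4466.95 total_interest=$366.95

Answer: 4466.95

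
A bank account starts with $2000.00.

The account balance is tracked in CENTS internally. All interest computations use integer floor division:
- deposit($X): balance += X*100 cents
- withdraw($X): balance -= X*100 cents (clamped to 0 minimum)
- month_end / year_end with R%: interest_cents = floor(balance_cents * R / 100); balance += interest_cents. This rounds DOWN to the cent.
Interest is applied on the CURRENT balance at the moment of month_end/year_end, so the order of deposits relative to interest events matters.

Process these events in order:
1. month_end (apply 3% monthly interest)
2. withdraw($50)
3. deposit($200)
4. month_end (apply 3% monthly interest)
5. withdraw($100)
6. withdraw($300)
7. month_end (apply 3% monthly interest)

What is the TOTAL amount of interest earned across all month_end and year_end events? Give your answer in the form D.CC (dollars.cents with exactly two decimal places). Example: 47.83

Answer: 182.58

Derivation:
After 1 (month_end (apply 3% monthly interest)): balance=$2060.00 total_interest=$60.00
After 2 (withdraw($50)): balance=$2010.00 total_interest=$60.00
After 3 (deposit($200)): balance=$2210.00 total_interest=$60.00
After 4 (month_end (apply 3% monthly interest)): balance=$2276.30 total_interest=$126.30
After 5 (withdraw($100)): balance=$2176.30 total_interest=$126.30
After 6 (withdraw($300)): balance=$1876.30 total_interest=$126.30
After 7 (month_end (apply 3% monthly interest)): balance=$1932.58 total_interest=$182.58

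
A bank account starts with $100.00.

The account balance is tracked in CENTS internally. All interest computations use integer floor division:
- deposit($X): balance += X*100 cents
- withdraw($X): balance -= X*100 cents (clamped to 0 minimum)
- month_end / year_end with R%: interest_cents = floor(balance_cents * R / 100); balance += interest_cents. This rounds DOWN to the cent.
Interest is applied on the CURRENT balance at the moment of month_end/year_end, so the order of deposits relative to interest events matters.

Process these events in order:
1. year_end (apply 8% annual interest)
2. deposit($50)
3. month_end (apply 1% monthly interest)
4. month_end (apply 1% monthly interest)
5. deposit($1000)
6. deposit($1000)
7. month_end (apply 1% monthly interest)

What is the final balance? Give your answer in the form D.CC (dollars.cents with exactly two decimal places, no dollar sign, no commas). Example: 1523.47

After 1 (year_end (apply 8% annual interest)): balance=$108.00 total_interest=$8.00
After 2 (deposit($50)): balance=$158.00 total_interest=$8.00
After 3 (month_end (apply 1% monthly interest)): balance=$159.58 total_interest=$9.58
After 4 (month_end (apply 1% monthly interest)): balance=$161.17 total_interest=$11.17
After 5 (deposit($1000)): balance=$1161.17 total_interest=$11.17
After 6 (deposit($1000)): balance=$2161.17 total_interest=$11.17
After 7 (month_end (apply 1% monthly interest)): balance=$2182.78 total_interest=$32.78

Answer: 2182.78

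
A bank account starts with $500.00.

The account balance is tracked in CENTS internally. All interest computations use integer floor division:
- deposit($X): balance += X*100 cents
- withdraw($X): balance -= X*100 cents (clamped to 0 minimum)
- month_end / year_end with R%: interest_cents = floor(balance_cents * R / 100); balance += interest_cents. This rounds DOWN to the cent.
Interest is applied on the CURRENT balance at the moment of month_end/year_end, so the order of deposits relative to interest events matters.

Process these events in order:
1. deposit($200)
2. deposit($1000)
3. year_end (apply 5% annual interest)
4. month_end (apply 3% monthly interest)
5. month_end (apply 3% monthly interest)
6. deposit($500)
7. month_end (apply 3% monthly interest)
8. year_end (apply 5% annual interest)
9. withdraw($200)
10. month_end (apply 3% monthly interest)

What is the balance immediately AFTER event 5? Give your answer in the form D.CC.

Answer: 1893.70

Derivation:
After 1 (deposit($200)): balance=$700.00 total_interest=$0.00
After 2 (deposit($1000)): balance=$1700.00 total_interest=$0.00
After 3 (year_end (apply 5% annual interest)): balance=$1785.00 total_interest=$85.00
After 4 (month_end (apply 3% monthly interest)): balance=$1838.55 total_interest=$138.55
After 5 (month_end (apply 3% monthly interest)): balance=$1893.70 total_interest=$193.70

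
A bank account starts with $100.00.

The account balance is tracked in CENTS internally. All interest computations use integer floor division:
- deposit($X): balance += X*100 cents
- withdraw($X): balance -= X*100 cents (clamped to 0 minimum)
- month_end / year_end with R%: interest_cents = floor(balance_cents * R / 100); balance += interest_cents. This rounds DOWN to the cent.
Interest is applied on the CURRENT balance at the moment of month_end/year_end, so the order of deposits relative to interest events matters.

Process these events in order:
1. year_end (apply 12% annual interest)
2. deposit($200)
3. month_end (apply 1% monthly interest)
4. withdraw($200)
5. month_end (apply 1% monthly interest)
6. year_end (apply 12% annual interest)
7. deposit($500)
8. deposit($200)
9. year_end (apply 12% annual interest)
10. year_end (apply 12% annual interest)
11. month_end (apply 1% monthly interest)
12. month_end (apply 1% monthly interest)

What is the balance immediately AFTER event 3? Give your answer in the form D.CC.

Answer: 315.12

Derivation:
After 1 (year_end (apply 12% annual interest)): balance=$112.00 total_interest=$12.00
After 2 (deposit($200)): balance=$312.00 total_interest=$12.00
After 3 (month_end (apply 1% monthly interest)): balance=$315.12 total_interest=$15.12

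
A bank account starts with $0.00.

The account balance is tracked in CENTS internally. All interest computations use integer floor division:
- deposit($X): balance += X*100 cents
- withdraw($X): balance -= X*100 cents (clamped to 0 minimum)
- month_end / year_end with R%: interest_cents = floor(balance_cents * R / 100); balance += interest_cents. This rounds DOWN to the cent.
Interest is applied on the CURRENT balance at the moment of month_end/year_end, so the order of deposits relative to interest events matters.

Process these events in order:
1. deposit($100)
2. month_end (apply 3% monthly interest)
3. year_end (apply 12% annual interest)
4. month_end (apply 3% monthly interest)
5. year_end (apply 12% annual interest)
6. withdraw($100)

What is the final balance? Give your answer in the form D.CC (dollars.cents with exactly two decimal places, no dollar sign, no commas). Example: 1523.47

Answer: 33.07

Derivation:
After 1 (deposit($100)): balance=$100.00 total_interest=$0.00
After 2 (month_end (apply 3% monthly interest)): balance=$103.00 total_interest=$3.00
After 3 (year_end (apply 12% annual interest)): balance=$115.36 total_interest=$15.36
After 4 (month_end (apply 3% monthly interest)): balance=$118.82 total_interest=$18.82
After 5 (year_end (apply 12% annual interest)): balance=$133.07 total_interest=$33.07
After 6 (withdraw($100)): balance=$33.07 total_interest=$33.07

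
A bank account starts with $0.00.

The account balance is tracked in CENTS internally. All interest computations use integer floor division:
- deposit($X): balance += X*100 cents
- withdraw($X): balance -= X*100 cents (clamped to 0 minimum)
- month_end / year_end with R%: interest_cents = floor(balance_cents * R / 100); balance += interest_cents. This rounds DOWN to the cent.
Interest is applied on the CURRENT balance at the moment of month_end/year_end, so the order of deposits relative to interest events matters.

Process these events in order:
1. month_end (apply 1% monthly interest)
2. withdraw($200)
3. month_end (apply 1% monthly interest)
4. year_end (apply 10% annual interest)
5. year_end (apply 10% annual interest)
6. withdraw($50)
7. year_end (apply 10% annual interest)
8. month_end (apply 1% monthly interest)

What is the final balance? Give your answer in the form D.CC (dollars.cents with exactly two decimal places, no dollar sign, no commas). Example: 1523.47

Answer: 0.00

Derivation:
After 1 (month_end (apply 1% monthly interest)): balance=$0.00 total_interest=$0.00
After 2 (withdraw($200)): balance=$0.00 total_interest=$0.00
After 3 (month_end (apply 1% monthly interest)): balance=$0.00 total_interest=$0.00
After 4 (year_end (apply 10% annual interest)): balance=$0.00 total_interest=$0.00
After 5 (year_end (apply 10% annual interest)): balance=$0.00 total_interest=$0.00
After 6 (withdraw($50)): balance=$0.00 total_interest=$0.00
After 7 (year_end (apply 10% annual interest)): balance=$0.00 total_interest=$0.00
After 8 (month_end (apply 1% monthly interest)): balance=$0.00 total_interest=$0.00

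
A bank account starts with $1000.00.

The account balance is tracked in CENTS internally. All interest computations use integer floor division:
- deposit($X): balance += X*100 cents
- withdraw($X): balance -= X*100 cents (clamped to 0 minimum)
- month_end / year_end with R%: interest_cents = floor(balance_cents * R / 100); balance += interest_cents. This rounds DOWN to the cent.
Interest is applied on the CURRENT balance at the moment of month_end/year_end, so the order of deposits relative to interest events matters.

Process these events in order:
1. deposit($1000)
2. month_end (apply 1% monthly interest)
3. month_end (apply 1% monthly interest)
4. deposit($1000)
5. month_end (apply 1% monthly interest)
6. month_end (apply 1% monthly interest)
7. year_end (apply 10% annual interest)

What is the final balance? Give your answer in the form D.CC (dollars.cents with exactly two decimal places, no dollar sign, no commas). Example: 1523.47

After 1 (deposit($1000)): balance=$2000.00 total_interest=$0.00
After 2 (month_end (apply 1% monthly interest)): balance=$2020.00 total_interest=$20.00
After 3 (month_end (apply 1% monthly interest)): balance=$2040.20 total_interest=$40.20
After 4 (deposit($1000)): balance=$3040.20 total_interest=$40.20
After 5 (month_end (apply 1% monthly interest)): balance=$3070.60 total_interest=$70.60
After 6 (month_end (apply 1% monthly interest)): balance=$3101.30 total_interest=$101.30
After 7 (year_end (apply 10% annual interest)): balance=$3411.43 total_interest=$411.43

Answer: 3411.43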